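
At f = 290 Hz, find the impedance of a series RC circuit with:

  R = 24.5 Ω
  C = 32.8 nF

Step 1 — Angular frequency: ω = 2π·f = 2π·290 = 1822 rad/s.
Step 2 — Component impedances:
  R: Z = R = 24.5 Ω
  C: Z = 1/(jωC) = -j/(ω·C) = 0 - j1.673e+04 Ω
Step 3 — Series combination: Z_total = R + C = 24.5 - j1.673e+04 Ω = 1.673e+04∠-89.9° Ω.

Z = 24.5 - j1.673e+04 Ω = 1.673e+04∠-89.9° Ω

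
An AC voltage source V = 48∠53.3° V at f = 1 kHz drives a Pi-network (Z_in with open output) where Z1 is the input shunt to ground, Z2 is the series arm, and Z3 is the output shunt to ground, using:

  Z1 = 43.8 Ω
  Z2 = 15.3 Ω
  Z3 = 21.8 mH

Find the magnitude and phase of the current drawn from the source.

Step 1 — Angular frequency: ω = 2π·f = 2π·1000 = 6283 rad/s.
Step 2 — Component impedances:
  Z1: Z = R = 43.8 Ω
  Z2: Z = R = 15.3 Ω
  Z3: Z = jωL = j·6283·0.0218 = 0 + j137 Ω
Step 3 — With open output, the series arm Z2 and the output shunt Z3 appear in series to ground: Z2 + Z3 = 15.3 + j137 Ω.
Step 4 — Parallel with input shunt Z1: Z_in = Z1 || (Z2 + Z3) = 38.71 + j11.81 Ω = 40.47∠17.0° Ω.
Step 5 — Source phasor: V = 48∠53.3° V = 28.69 + j38.49 V.
Step 6 — Ohm's law: I = V / Z_total = (28.69 + j38.49) / (38.71 + j11.81) = 0.9555 + j0.7028 A.
Step 7 — Convert to polar: |I| = 1.186 A, ∠I = 36.3°.

I = 1.186∠36.3° A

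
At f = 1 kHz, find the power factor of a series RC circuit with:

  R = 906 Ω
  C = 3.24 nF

Step 1 — Angular frequency: ω = 2π·f = 2π·1000 = 6283 rad/s.
Step 2 — Component impedances:
  R: Z = R = 906 Ω
  C: Z = 1/(jωC) = -j/(ω·C) = 0 - j4.912e+04 Ω
Step 3 — Series combination: Z_total = R + C = 906 - j4.912e+04 Ω = 4.913e+04∠-88.9° Ω.
Step 4 — Power factor: PF = cos(φ) = Re(Z)/|Z| = 906/4.913e+04 = 0.01844.
Step 5 — Type: Im(Z) = -4.912e+04 ⇒ leading (phase φ = -88.9°).

PF = 0.01844 (leading, φ = -88.9°)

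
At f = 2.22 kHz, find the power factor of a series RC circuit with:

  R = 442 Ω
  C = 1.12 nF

Step 1 — Angular frequency: ω = 2π·f = 2π·2220 = 1.395e+04 rad/s.
Step 2 — Component impedances:
  R: Z = R = 442 Ω
  C: Z = 1/(jωC) = -j/(ω·C) = 0 - j6.401e+04 Ω
Step 3 — Series combination: Z_total = R + C = 442 - j6.401e+04 Ω = 6.401e+04∠-89.6° Ω.
Step 4 — Power factor: PF = cos(φ) = Re(Z)/|Z| = 442/6.401e+04 = 0.006905.
Step 5 — Type: Im(Z) = -6.401e+04 ⇒ leading (phase φ = -89.6°).

PF = 0.006905 (leading, φ = -89.6°)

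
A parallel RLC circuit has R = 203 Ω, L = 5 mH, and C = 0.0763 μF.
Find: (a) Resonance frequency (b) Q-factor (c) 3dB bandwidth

Step 1 — Resonance: ω₀ = 1/√(LC) = 1/√(0.005·7.63e-08) = 5.12e+04 rad/s.
Step 2 — f₀ = ω₀/(2π) = 8148 Hz.
Step 3 — Parallel Q: Q = R/(ω₀L) = 203/(5.12e+04·0.005) = 0.793.
Step 4 — Bandwidth: Δω = ω₀/Q = 6.456e+04 rad/s; BW = Δω/(2π) = 1.028e+04 Hz.

(a) f₀ = 8148 Hz  (b) Q = 0.793  (c) BW = 1.028e+04 Hz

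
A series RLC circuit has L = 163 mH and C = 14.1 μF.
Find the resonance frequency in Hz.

Step 1 — Resonance condition Im(Z)=0 gives ω₀ = 1/√(LC).
Step 2 — ω₀ = 1/√(0.163·1.41e-05) = 659.6 rad/s.
Step 3 — f₀ = ω₀/(2π) = 105 Hz.

f₀ = 105 Hz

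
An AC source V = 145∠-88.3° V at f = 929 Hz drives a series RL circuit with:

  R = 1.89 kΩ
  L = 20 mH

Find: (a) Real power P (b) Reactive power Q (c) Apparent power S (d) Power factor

Step 1 — Angular frequency: ω = 2π·f = 2π·929 = 5837 rad/s.
Step 2 — Component impedances:
  R: Z = R = 1890 Ω
  L: Z = jωL = j·5837·0.02 = 0 + j116.7 Ω
Step 3 — Series combination: Z_total = R + L = 1890 + j116.7 Ω = 1894∠3.5° Ω.
Step 4 — Source phasor: V = 145∠-88.3° V = 4.302 - j144.9 V.
Step 5 — Current: I = V / Z = -0.002451 - j0.07653 A = 0.07657∠-91.8° A.
Step 6 — Complex power: S = V·I* = 11.08 + j0.6845 VA.
Step 7 — Real power: P = Re(S) = 11.08 W.
Step 8 — Reactive power: Q = Im(S) = 0.6845 VAR.
Step 9 — Apparent power: |S| = 11.1 VA.
Step 10 — Power factor: PF = P/|S| = 0.9981 (lagging).

(a) P = 11.08 W  (b) Q = 0.6845 VAR  (c) S = 11.1 VA  (d) PF = 0.9981 (lagging)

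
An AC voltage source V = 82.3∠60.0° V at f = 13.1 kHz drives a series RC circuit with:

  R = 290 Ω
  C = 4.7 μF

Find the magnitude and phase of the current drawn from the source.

Step 1 — Angular frequency: ω = 2π·f = 2π·1.31e+04 = 8.231e+04 rad/s.
Step 2 — Component impedances:
  R: Z = R = 290 Ω
  C: Z = 1/(jωC) = -j/(ω·C) = 0 - j2.585 Ω
Step 3 — Series combination: Z_total = R + C = 290 - j2.585 Ω = 290∠-0.5° Ω.
Step 4 — Source phasor: V = 82.3∠60.0° V = 41.15 + j71.27 V.
Step 5 — Ohm's law: I = V / Z_total = (41.15 + j71.27) / (290 - j2.585) = 0.1397 + j0.247 A.
Step 6 — Convert to polar: |I| = 0.2838 A, ∠I = 60.5°.

I = 0.2838∠60.5° A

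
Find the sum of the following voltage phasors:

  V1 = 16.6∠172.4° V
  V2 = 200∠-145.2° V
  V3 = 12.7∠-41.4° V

Step 1 — Convert each phasor to rectangular form:
  V1 = 16.6·(cos(172.4°) + j·sin(172.4°)) = -16.45 + j2.195 V
  V2 = 200·(cos(-145.2°) + j·sin(-145.2°)) = -164.2 - j114.1 V
  V3 = 12.7·(cos(-41.4°) + j·sin(-41.4°)) = 9.526 - j8.399 V
Step 2 — Sum components: V_total = -171.2 - j120.3 V.
Step 3 — Convert to polar: |V_total| = 209.2 V, ∠V_total = -144.9°.

V_total = 209.2∠-144.9° V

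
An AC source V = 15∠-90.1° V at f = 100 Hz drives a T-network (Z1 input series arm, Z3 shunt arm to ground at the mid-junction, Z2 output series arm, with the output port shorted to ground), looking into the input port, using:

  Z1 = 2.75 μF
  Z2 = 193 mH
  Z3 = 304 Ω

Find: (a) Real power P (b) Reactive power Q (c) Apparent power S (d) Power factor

Step 1 — Angular frequency: ω = 2π·f = 2π·100 = 628.3 rad/s.
Step 2 — Component impedances:
  Z1: Z = 1/(jωC) = -j/(ω·C) = 0 - j578.7 Ω
  Z2: Z = jωL = j·628.3·0.193 = 0 + j121.3 Ω
  Z3: Z = R = 304 Ω
Step 3 — With the output port shorted to ground, the output series arm Z2 runs from the junction to ground; the shunt arm Z3 also runs from the junction to ground. They appear in parallel: Z3 || Z2 = 41.73 + j104.6 Ω.
Step 4 — Series with input arm Z1: Z_in = Z1 + (Z3 || Z2) = 41.73 - j474.1 Ω = 476∠-85.0° Ω.
Step 5 — Source phasor: V = 15∠-90.1° V = -0.02618 - j15 V.
Step 6 — Current: I = V / Z = 0.03139 - j0.002818 A = 0.03152∠-5.1° A.
Step 7 — Complex power: S = V·I* = 0.04145 - j0.4709 VA.
Step 8 — Real power: P = Re(S) = 0.04145 W.
Step 9 — Reactive power: Q = Im(S) = -0.4709 VAR.
Step 10 — Apparent power: |S| = 0.4727 VA.
Step 11 — Power factor: PF = P/|S| = 0.08768 (leading).

(a) P = 0.04145 W  (b) Q = -0.4709 VAR  (c) S = 0.4727 VA  (d) PF = 0.08768 (leading)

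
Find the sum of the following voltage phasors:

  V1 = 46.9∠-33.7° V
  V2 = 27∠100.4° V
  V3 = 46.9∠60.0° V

Step 1 — Convert each phasor to rectangular form:
  V1 = 46.9·(cos(-33.7°) + j·sin(-33.7°)) = 39.02 - j26.02 V
  V2 = 27·(cos(100.4°) + j·sin(100.4°)) = -4.874 + j26.56 V
  V3 = 46.9·(cos(60.0°) + j·sin(60.0°)) = 23.45 + j40.62 V
Step 2 — Sum components: V_total = 57.59 + j41.15 V.
Step 3 — Convert to polar: |V_total| = 70.79 V, ∠V_total = 35.5°.

V_total = 70.79∠35.5° V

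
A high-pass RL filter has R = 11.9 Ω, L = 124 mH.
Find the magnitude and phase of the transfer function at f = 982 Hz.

Step 1 — Angular frequency: ω = 2π·982 = 6170 rad/s.
Step 2 — Transfer function: H(jω) = jωL/(R + jωL).
Step 3 — Numerator jωL = j·765.1; denominator R + jωL = 11.9 + j765.1.
Step 4 — H = 0.9998 + j0.01555.
Step 5 — Magnitude: |H| = 0.9999 (-0.0 dB); phase: φ = 0.9°.

|H| = 0.9999 (-0.0 dB), φ = 0.9°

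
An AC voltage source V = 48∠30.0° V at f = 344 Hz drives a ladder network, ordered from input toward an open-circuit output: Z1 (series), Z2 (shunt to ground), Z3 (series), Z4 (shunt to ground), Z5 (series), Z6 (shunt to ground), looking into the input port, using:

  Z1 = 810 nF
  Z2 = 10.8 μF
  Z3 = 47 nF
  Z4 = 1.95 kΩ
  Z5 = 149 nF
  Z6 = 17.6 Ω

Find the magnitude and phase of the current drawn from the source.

Step 1 — Angular frequency: ω = 2π·f = 2π·344 = 2161 rad/s.
Step 2 — Component impedances:
  Z1: Z = 1/(jωC) = -j/(ω·C) = 0 - j571.2 Ω
  Z2: Z = 1/(jωC) = -j/(ω·C) = 0 - j42.84 Ω
  Z3: Z = 1/(jωC) = -j/(ω·C) = 0 - j9844 Ω
  Z4: Z = R = 1950 Ω
  Z5: Z = 1/(jωC) = -j/(ω·C) = 0 - j3105 Ω
  Z6: Z = R = 17.6 Ω
Step 3 — Ladder network (open output): work backward from the far end, alternating series and parallel combinations. Z_in = 0.02176 - j613.9 Ω = 613.9∠-90.0° Ω.
Step 4 — Source phasor: V = 48∠30.0° V = 41.57 + j24 V.
Step 5 — Ohm's law: I = V / Z_total = (41.57 + j24) / (0.02176 - j613.9) = -0.03909 + j0.06772 A.
Step 6 — Convert to polar: |I| = 0.07819 A, ∠I = 120.0°.

I = 0.07819∠120.0° A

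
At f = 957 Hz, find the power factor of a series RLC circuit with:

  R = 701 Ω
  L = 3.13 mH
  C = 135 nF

Step 1 — Angular frequency: ω = 2π·f = 2π·957 = 6013 rad/s.
Step 2 — Component impedances:
  R: Z = R = 701 Ω
  L: Z = jωL = j·6013·0.00313 = 0 + j18.82 Ω
  C: Z = 1/(jωC) = -j/(ω·C) = 0 - j1232 Ω
Step 3 — Series combination: Z_total = R + L + C = 701 - j1213 Ω = 1401∠-60.0° Ω.
Step 4 — Power factor: PF = cos(φ) = Re(Z)/|Z| = 701/1401.1 = 0.5003.
Step 5 — Type: Im(Z) = -1213 ⇒ leading (phase φ = -60.0°).

PF = 0.5003 (leading, φ = -60.0°)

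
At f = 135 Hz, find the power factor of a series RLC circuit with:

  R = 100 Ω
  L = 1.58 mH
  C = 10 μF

Step 1 — Angular frequency: ω = 2π·f = 2π·135 = 848.2 rad/s.
Step 2 — Component impedances:
  R: Z = R = 100 Ω
  L: Z = jωL = j·848.2·0.00158 = 0 + j1.34 Ω
  C: Z = 1/(jωC) = -j/(ω·C) = 0 - j117.9 Ω
Step 3 — Series combination: Z_total = R + L + C = 100 - j116.6 Ω = 153.6∠-49.4° Ω.
Step 4 — Power factor: PF = cos(φ) = Re(Z)/|Z| = 100/153.57 = 0.6512.
Step 5 — Type: Im(Z) = -116.6 ⇒ leading (phase φ = -49.4°).

PF = 0.6512 (leading, φ = -49.4°)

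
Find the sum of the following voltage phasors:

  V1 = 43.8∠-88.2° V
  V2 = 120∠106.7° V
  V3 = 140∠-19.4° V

Step 1 — Convert each phasor to rectangular form:
  V1 = 43.8·(cos(-88.2°) + j·sin(-88.2°)) = 1.376 - j43.78 V
  V2 = 120·(cos(106.7°) + j·sin(106.7°)) = -34.48 + j114.9 V
  V3 = 140·(cos(-19.4°) + j·sin(-19.4°)) = 132.1 - j46.5 V
Step 2 — Sum components: V_total = 98.94 + j24.66 V.
Step 3 — Convert to polar: |V_total| = 102 V, ∠V_total = 14.0°.

V_total = 102∠14.0° V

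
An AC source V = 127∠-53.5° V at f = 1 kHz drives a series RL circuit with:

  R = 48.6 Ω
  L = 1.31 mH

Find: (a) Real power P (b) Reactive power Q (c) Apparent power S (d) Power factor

Step 1 — Angular frequency: ω = 2π·f = 2π·1000 = 6283 rad/s.
Step 2 — Component impedances:
  R: Z = R = 48.6 Ω
  L: Z = jωL = j·6283·0.00131 = 0 + j8.231 Ω
Step 3 — Series combination: Z_total = R + L = 48.6 + j8.231 Ω = 49.29∠9.6° Ω.
Step 4 — Source phasor: V = 127∠-53.5° V = 75.54 - j102.1 V.
Step 5 — Current: I = V / Z = 1.165 - j2.298 A = 2.576∠-63.1° A.
Step 6 — Complex power: S = V·I* = 322.6 + j54.64 VA.
Step 7 — Real power: P = Re(S) = 322.6 W.
Step 8 — Reactive power: Q = Im(S) = 54.64 VAR.
Step 9 — Apparent power: |S| = 327.2 VA.
Step 10 — Power factor: PF = P/|S| = 0.986 (lagging).

(a) P = 322.6 W  (b) Q = 54.64 VAR  (c) S = 327.2 VA  (d) PF = 0.986 (lagging)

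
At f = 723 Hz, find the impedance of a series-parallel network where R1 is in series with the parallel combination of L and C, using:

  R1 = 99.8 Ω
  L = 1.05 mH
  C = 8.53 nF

Step 1 — Angular frequency: ω = 2π·f = 2π·723 = 4543 rad/s.
Step 2 — Component impedances:
  R1: Z = R = 99.8 Ω
  L: Z = jωL = j·4543·0.00105 = 0 + j4.77 Ω
  C: Z = 1/(jωC) = -j/(ω·C) = 0 - j2.581e+04 Ω
Step 3 — Parallel branch: L || C = 1/(1/L + 1/C) = 0 + j4.771 Ω.
Step 4 — Series with R1: Z_total = R1 + (L || C) = 99.8 + j4.771 Ω = 99.91∠2.7° Ω.

Z = 99.8 + j4.771 Ω = 99.91∠2.7° Ω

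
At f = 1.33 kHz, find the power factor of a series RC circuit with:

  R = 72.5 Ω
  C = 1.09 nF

Step 1 — Angular frequency: ω = 2π·f = 2π·1330 = 8357 rad/s.
Step 2 — Component impedances:
  R: Z = R = 72.5 Ω
  C: Z = 1/(jωC) = -j/(ω·C) = 0 - j1.098e+05 Ω
Step 3 — Series combination: Z_total = R + C = 72.5 - j1.098e+05 Ω = 1.098e+05∠-90.0° Ω.
Step 4 — Power factor: PF = cos(φ) = Re(Z)/|Z| = 72.5/1.0978e+05 = 0.0006604.
Step 5 — Type: Im(Z) = -1.098e+05 ⇒ leading (phase φ = -90.0°).

PF = 0.0006604 (leading, φ = -90.0°)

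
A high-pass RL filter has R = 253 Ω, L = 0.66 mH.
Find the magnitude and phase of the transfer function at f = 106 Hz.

Step 1 — Angular frequency: ω = 2π·106 = 666 rad/s.
Step 2 — Transfer function: H(jω) = jωL/(R + jωL).
Step 3 — Numerator jωL = j·0.4396; denominator R + jωL = 253 + j0.4396.
Step 4 — H = 3.019e-06 + j0.001737.
Step 5 — Magnitude: |H| = 0.001737 (-55.2 dB); phase: φ = 89.9°.

|H| = 0.001737 (-55.2 dB), φ = 89.9°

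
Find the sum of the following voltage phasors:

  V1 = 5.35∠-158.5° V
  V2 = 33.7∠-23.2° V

Step 1 — Convert each phasor to rectangular form:
  V1 = 5.35·(cos(-158.5°) + j·sin(-158.5°)) = -4.978 - j1.961 V
  V2 = 33.7·(cos(-23.2°) + j·sin(-23.2°)) = 30.97 - j13.28 V
Step 2 — Sum components: V_total = 26 - j15.24 V.
Step 3 — Convert to polar: |V_total| = 30.13 V, ∠V_total = -30.4°.

V_total = 30.13∠-30.4° V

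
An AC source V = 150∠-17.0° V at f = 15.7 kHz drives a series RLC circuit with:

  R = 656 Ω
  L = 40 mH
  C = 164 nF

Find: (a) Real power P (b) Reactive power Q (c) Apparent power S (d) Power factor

Step 1 — Angular frequency: ω = 2π·f = 2π·1.57e+04 = 9.865e+04 rad/s.
Step 2 — Component impedances:
  R: Z = R = 656 Ω
  L: Z = jωL = j·9.865e+04·0.04 = 0 + j3946 Ω
  C: Z = 1/(jωC) = -j/(ω·C) = 0 - j61.81 Ω
Step 3 — Series combination: Z_total = R + L + C = 656 + j3884 Ω = 3939∠80.4° Ω.
Step 4 — Source phasor: V = 150∠-17.0° V = 143.4 - j43.86 V.
Step 5 — Current: I = V / Z = -0.004913 - j0.03776 A = 0.03808∠-97.4° A.
Step 6 — Complex power: S = V·I* = 0.9513 + j5.632 VA.
Step 7 — Real power: P = Re(S) = 0.9513 W.
Step 8 — Reactive power: Q = Im(S) = 5.632 VAR.
Step 9 — Apparent power: |S| = 5.712 VA.
Step 10 — Power factor: PF = P/|S| = 0.1665 (lagging).

(a) P = 0.9513 W  (b) Q = 5.632 VAR  (c) S = 5.712 VA  (d) PF = 0.1665 (lagging)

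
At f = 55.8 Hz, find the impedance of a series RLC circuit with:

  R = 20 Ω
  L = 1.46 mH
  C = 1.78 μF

Step 1 — Angular frequency: ω = 2π·f = 2π·55.8 = 350.6 rad/s.
Step 2 — Component impedances:
  R: Z = R = 20 Ω
  L: Z = jωL = j·350.6·0.00146 = 0 + j0.5119 Ω
  C: Z = 1/(jωC) = -j/(ω·C) = 0 - j1602 Ω
Step 3 — Series combination: Z_total = R + L + C = 20 - j1602 Ω = 1602∠-89.3° Ω.

Z = 20 - j1602 Ω = 1602∠-89.3° Ω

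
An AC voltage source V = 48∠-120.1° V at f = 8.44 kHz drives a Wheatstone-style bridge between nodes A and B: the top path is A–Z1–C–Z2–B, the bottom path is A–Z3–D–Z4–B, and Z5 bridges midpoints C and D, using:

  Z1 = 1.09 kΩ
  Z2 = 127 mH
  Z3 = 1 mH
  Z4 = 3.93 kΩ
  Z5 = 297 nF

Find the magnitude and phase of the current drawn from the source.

Step 1 — Angular frequency: ω = 2π·f = 2π·8440 = 5.303e+04 rad/s.
Step 2 — Component impedances:
  Z1: Z = R = 1090 Ω
  Z2: Z = jωL = j·5.303e+04·0.127 = 0 + j6735 Ω
  Z3: Z = jωL = j·5.303e+04·0.001 = 0 + j53.03 Ω
  Z4: Z = R = 3930 Ω
  Z5: Z = 1/(jωC) = -j/(ω·C) = 0 - j63.49 Ω
Step 3 — Bridge requires nodal analysis (the Z5 bridge couples midpoints C and D, so the two paths cannot be reduced to a simple series/parallel combination). Setting node B to ground and injecting 1 A at node A, the 3-node admittance system at A, C, D solves to V_A = Z_AB = 2918 + j1774 Ω = 3415∠31.3° Ω.
Step 4 — Source phasor: V = 48∠-120.1° V = -24.07 - j41.53 V.
Step 5 — Ohm's law: I = V / Z_total = (-24.07 - j41.53) / (2918 + j1774) = -0.01234 - j0.006731 A.
Step 6 — Convert to polar: |I| = 0.01406 A, ∠I = -151.4°.

I = 0.01406∠-151.4° A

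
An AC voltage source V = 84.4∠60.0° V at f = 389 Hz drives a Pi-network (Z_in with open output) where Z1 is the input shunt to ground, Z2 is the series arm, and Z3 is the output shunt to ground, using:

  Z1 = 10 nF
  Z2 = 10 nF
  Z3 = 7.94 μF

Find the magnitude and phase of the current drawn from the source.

Step 1 — Angular frequency: ω = 2π·f = 2π·389 = 2444 rad/s.
Step 2 — Component impedances:
  Z1: Z = 1/(jωC) = -j/(ω·C) = 0 - j4.091e+04 Ω
  Z2: Z = 1/(jωC) = -j/(ω·C) = 0 - j4.091e+04 Ω
  Z3: Z = 1/(jωC) = -j/(ω·C) = 0 - j51.53 Ω
Step 3 — With open output, the series arm Z2 and the output shunt Z3 appear in series to ground: Z2 + Z3 = 0 - j4.097e+04 Ω.
Step 4 — Parallel with input shunt Z1: Z_in = Z1 || (Z2 + Z3) = 0 - j2.047e+04 Ω = 2.047e+04∠-90.0° Ω.
Step 5 — Source phasor: V = 84.4∠60.0° V = 42.2 + j73.09 V.
Step 6 — Ohm's law: I = V / Z_total = (42.2 + j73.09) / (0 - j2.047e+04) = -0.003571 + j0.002062 A.
Step 7 — Convert to polar: |I| = 0.004123 A, ∠I = 150.0°.

I = 0.004123∠150.0° A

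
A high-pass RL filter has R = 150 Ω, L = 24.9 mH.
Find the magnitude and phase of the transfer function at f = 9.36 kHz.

Step 1 — Angular frequency: ω = 2π·9360 = 5.881e+04 rad/s.
Step 2 — Transfer function: H(jω) = jωL/(R + jωL).
Step 3 — Numerator jωL = j·1464; denominator R + jωL = 150 + j1464.
Step 4 — H = 0.9896 + j0.1014.
Step 5 — Magnitude: |H| = 0.9948 (-0.0 dB); phase: φ = 5.8°.

|H| = 0.9948 (-0.0 dB), φ = 5.8°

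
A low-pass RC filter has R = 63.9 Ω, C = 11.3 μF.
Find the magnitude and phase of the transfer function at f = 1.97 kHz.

Step 1 — Angular frequency: ω = 2π·1970 = 1.238e+04 rad/s.
Step 2 — Transfer function: H(jω) = 1/(1 + jωRC).
Step 3 — Denominator: 1 + jωRC = 1 + j·1.238e+04·63.9·1.13e-05 = 1 + j8.938.
Step 4 — H = 0.01236 - j0.1105.
Step 5 — Magnitude: |H| = 0.1112 (-19.1 dB); phase: φ = -83.6°.

|H| = 0.1112 (-19.1 dB), φ = -83.6°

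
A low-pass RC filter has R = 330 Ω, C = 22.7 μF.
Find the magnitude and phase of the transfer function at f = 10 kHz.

Step 1 — Angular frequency: ω = 2π·1e+04 = 6.283e+04 rad/s.
Step 2 — Transfer function: H(jω) = 1/(1 + jωRC).
Step 3 — Denominator: 1 + jωRC = 1 + j·6.283e+04·330·2.27e-05 = 1 + j470.7.
Step 4 — H = 4.514e-06 - j0.002125.
Step 5 — Magnitude: |H| = 0.002125 (-53.5 dB); phase: φ = -89.9°.

|H| = 0.002125 (-53.5 dB), φ = -89.9°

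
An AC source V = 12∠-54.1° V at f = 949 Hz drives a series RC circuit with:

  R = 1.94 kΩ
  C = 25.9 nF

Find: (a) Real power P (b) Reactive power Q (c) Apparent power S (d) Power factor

Step 1 — Angular frequency: ω = 2π·f = 2π·949 = 5963 rad/s.
Step 2 — Component impedances:
  R: Z = R = 1940 Ω
  C: Z = 1/(jωC) = -j/(ω·C) = 0 - j6475 Ω
Step 3 — Series combination: Z_total = R + C = 1940 - j6475 Ω = 6760∠-73.3° Ω.
Step 4 — Source phasor: V = 12∠-54.1° V = 7.036 - j9.72 V.
Step 5 — Current: I = V / Z = 0.001676 + j0.0005845 A = 0.001775∠19.2° A.
Step 6 — Complex power: S = V·I* = 0.006114 - j0.02041 VA.
Step 7 — Real power: P = Re(S) = 0.006114 W.
Step 8 — Reactive power: Q = Im(S) = -0.02041 VAR.
Step 9 — Apparent power: |S| = 0.0213 VA.
Step 10 — Power factor: PF = P/|S| = 0.287 (leading).

(a) P = 0.006114 W  (b) Q = -0.02041 VAR  (c) S = 0.0213 VA  (d) PF = 0.287 (leading)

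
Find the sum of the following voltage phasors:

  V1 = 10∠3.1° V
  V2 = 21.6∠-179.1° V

Step 1 — Convert each phasor to rectangular form:
  V1 = 10·(cos(3.1°) + j·sin(3.1°)) = 9.985 + j0.5408 V
  V2 = 21.6·(cos(-179.1°) + j·sin(-179.1°)) = -21.6 - j0.3393 V
Step 2 — Sum components: V_total = -11.61 + j0.2015 V.
Step 3 — Convert to polar: |V_total| = 11.61 V, ∠V_total = 179.0°.

V_total = 11.61∠179.0° V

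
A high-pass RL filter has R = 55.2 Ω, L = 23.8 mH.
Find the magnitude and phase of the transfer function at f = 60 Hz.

Step 1 — Angular frequency: ω = 2π·60 = 377 rad/s.
Step 2 — Transfer function: H(jω) = jωL/(R + jωL).
Step 3 — Numerator jωL = j·8.972; denominator R + jωL = 55.2 + j8.972.
Step 4 — H = 0.02574 + j0.1584.
Step 5 — Magnitude: |H| = 0.1604 (-15.9 dB); phase: φ = 80.8°.

|H| = 0.1604 (-15.9 dB), φ = 80.8°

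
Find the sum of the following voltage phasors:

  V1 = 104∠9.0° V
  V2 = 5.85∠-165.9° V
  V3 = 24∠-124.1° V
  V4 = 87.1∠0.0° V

Step 1 — Convert each phasor to rectangular form:
  V1 = 104·(cos(9.0°) + j·sin(9.0°)) = 102.7 + j16.27 V
  V2 = 5.85·(cos(-165.9°) + j·sin(-165.9°)) = -5.674 - j1.425 V
  V3 = 24·(cos(-124.1°) + j·sin(-124.1°)) = -13.46 - j19.87 V
  V4 = 87.1·(cos(0.0°) + j·sin(0.0°)) = 87.1 V
Step 2 — Sum components: V_total = 170.7 - j5.029 V.
Step 3 — Convert to polar: |V_total| = 170.8 V, ∠V_total = -1.7°.

V_total = 170.8∠-1.7° V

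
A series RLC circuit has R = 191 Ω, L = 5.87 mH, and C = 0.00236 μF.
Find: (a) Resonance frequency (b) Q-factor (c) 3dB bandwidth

Step 1 — Resonance: ω₀ = 1/√(LC) = 1/√(0.00587·2.36e-09) = 2.687e+05 rad/s.
Step 2 — f₀ = ω₀/(2π) = 4.276e+04 Hz.
Step 3 — Series Q: Q = ω₀L/R = 2.687e+05·0.00587/191 = 8.257.
Step 4 — Bandwidth: Δω = ω₀/Q = 3.254e+04 rad/s; BW = Δω/(2π) = 5179 Hz.

(a) f₀ = 4.276e+04 Hz  (b) Q = 8.257  (c) BW = 5179 Hz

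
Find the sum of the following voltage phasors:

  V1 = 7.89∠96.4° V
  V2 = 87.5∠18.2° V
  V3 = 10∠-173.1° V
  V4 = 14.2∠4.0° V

Step 1 — Convert each phasor to rectangular form:
  V1 = 7.89·(cos(96.4°) + j·sin(96.4°)) = -0.8795 + j7.841 V
  V2 = 87.5·(cos(18.2°) + j·sin(18.2°)) = 83.12 + j27.33 V
  V3 = 10·(cos(-173.1°) + j·sin(-173.1°)) = -9.928 - j1.201 V
  V4 = 14.2·(cos(4.0°) + j·sin(4.0°)) = 14.17 + j0.9905 V
Step 2 — Sum components: V_total = 86.48 + j34.96 V.
Step 3 — Convert to polar: |V_total| = 93.28 V, ∠V_total = 22.0°.

V_total = 93.28∠22.0° V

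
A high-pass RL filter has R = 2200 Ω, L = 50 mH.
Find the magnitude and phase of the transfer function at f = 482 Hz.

Step 1 — Angular frequency: ω = 2π·482 = 3028 rad/s.
Step 2 — Transfer function: H(jω) = jωL/(R + jωL).
Step 3 — Numerator jωL = j·151.4; denominator R + jωL = 2200 + j151.4.
Step 4 — H = 0.004715 + j0.0685.
Step 5 — Magnitude: |H| = 0.06867 (-23.3 dB); phase: φ = 86.1°.

|H| = 0.06867 (-23.3 dB), φ = 86.1°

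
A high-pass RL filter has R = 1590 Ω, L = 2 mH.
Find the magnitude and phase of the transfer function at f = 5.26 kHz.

Step 1 — Angular frequency: ω = 2π·5260 = 3.305e+04 rad/s.
Step 2 — Transfer function: H(jω) = jωL/(R + jωL).
Step 3 — Numerator jωL = j·66.1; denominator R + jωL = 1590 + j66.1.
Step 4 — H = 0.001725 + j0.0415.
Step 5 — Magnitude: |H| = 0.04154 (-27.6 dB); phase: φ = 87.6°.

|H| = 0.04154 (-27.6 dB), φ = 87.6°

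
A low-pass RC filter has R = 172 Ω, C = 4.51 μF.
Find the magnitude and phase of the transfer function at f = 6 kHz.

Step 1 — Angular frequency: ω = 2π·6000 = 3.77e+04 rad/s.
Step 2 — Transfer function: H(jω) = 1/(1 + jωRC).
Step 3 — Denominator: 1 + jωRC = 1 + j·3.77e+04·172·4.51e-06 = 1 + j29.24.
Step 4 — H = 0.001168 - j0.03416.
Step 5 — Magnitude: |H| = 0.03418 (-29.3 dB); phase: φ = -88.0°.

|H| = 0.03418 (-29.3 dB), φ = -88.0°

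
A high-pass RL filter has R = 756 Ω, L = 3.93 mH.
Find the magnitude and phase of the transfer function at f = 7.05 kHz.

Step 1 — Angular frequency: ω = 2π·7050 = 4.43e+04 rad/s.
Step 2 — Transfer function: H(jω) = jωL/(R + jωL).
Step 3 — Numerator jωL = j·174.1; denominator R + jωL = 756 + j174.1.
Step 4 — H = 0.05035 + j0.2187.
Step 5 — Magnitude: |H| = 0.2244 (-13.0 dB); phase: φ = 77.0°.

|H| = 0.2244 (-13.0 dB), φ = 77.0°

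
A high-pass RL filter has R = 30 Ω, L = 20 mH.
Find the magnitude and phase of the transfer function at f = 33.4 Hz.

Step 1 — Angular frequency: ω = 2π·33.4 = 209.9 rad/s.
Step 2 — Transfer function: H(jω) = jωL/(R + jωL).
Step 3 — Numerator jωL = j·4.197; denominator R + jωL = 30 + j4.197.
Step 4 — H = 0.0192 + j0.1372.
Step 5 — Magnitude: |H| = 0.1386 (-17.2 dB); phase: φ = 82.0°.

|H| = 0.1386 (-17.2 dB), φ = 82.0°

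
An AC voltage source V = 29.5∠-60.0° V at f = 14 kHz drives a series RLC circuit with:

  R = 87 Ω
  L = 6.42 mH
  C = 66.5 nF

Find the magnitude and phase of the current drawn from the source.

Step 1 — Angular frequency: ω = 2π·f = 2π·1.4e+04 = 8.796e+04 rad/s.
Step 2 — Component impedances:
  R: Z = R = 87 Ω
  L: Z = jωL = j·8.796e+04·0.00642 = 0 + j564.7 Ω
  C: Z = 1/(jωC) = -j/(ω·C) = 0 - j171 Ω
Step 3 — Series combination: Z_total = R + L + C = 87 + j393.8 Ω = 403.3∠77.5° Ω.
Step 4 — Source phasor: V = 29.5∠-60.0° V = 14.75 - j25.55 V.
Step 5 — Ohm's law: I = V / Z_total = (14.75 - j25.55) / (87 + j393.8) = -0.05397 - j0.04938 A.
Step 6 — Convert to polar: |I| = 0.07315 A, ∠I = -137.5°.

I = 0.07315∠-137.5° A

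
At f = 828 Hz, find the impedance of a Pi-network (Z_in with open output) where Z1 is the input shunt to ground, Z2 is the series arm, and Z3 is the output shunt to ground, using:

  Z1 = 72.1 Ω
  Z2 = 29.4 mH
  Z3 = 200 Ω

Step 1 — Angular frequency: ω = 2π·f = 2π·828 = 5202 rad/s.
Step 2 — Component impedances:
  Z1: Z = R = 72.1 Ω
  Z2: Z = jωL = j·5202·0.0294 = 0 + j153 Ω
  Z3: Z = R = 200 Ω
Step 3 — With open output, the series arm Z2 and the output shunt Z3 appear in series to ground: Z2 + Z3 = 200 + j153 Ω.
Step 4 — Parallel with input shunt Z1: Z_in = Z1 || (Z2 + Z3) = 57.58 + j8.161 Ω = 58.16∠8.1° Ω.

Z = 57.58 + j8.161 Ω = 58.16∠8.1° Ω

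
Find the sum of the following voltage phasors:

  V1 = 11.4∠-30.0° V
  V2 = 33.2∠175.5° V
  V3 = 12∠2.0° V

Step 1 — Convert each phasor to rectangular form:
  V1 = 11.4·(cos(-30.0°) + j·sin(-30.0°)) = 9.873 - j5.7 V
  V2 = 33.2·(cos(175.5°) + j·sin(175.5°)) = -33.1 + j2.605 V
  V3 = 12·(cos(2.0°) + j·sin(2.0°)) = 11.99 + j0.4188 V
Step 2 — Sum components: V_total = -11.23 - j2.676 V.
Step 3 — Convert to polar: |V_total| = 11.55 V, ∠V_total = -166.6°.

V_total = 11.55∠-166.6° V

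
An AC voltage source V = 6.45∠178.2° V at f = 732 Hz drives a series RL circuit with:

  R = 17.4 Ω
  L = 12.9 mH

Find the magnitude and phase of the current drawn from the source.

Step 1 — Angular frequency: ω = 2π·f = 2π·732 = 4599 rad/s.
Step 2 — Component impedances:
  R: Z = R = 17.4 Ω
  L: Z = jωL = j·4599·0.0129 = 0 + j59.33 Ω
Step 3 — Series combination: Z_total = R + L = 17.4 + j59.33 Ω = 61.83∠73.7° Ω.
Step 4 — Source phasor: V = 6.45∠178.2° V = -6.447 + j0.2026 V.
Step 5 — Ohm's law: I = V / Z_total = (-6.447 + j0.2026) / (17.4 + j59.33) = -0.0262 + j0.101 A.
Step 6 — Convert to polar: |I| = 0.1043 A, ∠I = 104.5°.

I = 0.1043∠104.5° A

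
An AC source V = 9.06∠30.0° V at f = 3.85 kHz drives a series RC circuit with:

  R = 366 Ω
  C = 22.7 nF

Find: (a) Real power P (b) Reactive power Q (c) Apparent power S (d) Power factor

Step 1 — Angular frequency: ω = 2π·f = 2π·3850 = 2.419e+04 rad/s.
Step 2 — Component impedances:
  R: Z = R = 366 Ω
  C: Z = 1/(jωC) = -j/(ω·C) = 0 - j1821 Ω
Step 3 — Series combination: Z_total = R + C = 366 - j1821 Ω = 1858∠-78.6° Ω.
Step 4 — Source phasor: V = 9.06∠30.0° V = 7.846 + j4.53 V.
Step 5 — Current: I = V / Z = -0.001559 + j0.004622 A = 0.004877∠108.6° A.
Step 6 — Complex power: S = V·I* = 0.008707 - j0.04332 VA.
Step 7 — Real power: P = Re(S) = 0.008707 W.
Step 8 — Reactive power: Q = Im(S) = -0.04332 VAR.
Step 9 — Apparent power: |S| = 0.04419 VA.
Step 10 — Power factor: PF = P/|S| = 0.197 (leading).

(a) P = 0.008707 W  (b) Q = -0.04332 VAR  (c) S = 0.04419 VA  (d) PF = 0.197 (leading)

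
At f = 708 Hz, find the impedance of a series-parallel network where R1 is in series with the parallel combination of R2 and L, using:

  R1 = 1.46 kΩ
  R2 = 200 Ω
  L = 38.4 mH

Step 1 — Angular frequency: ω = 2π·f = 2π·708 = 4448 rad/s.
Step 2 — Component impedances:
  R1: Z = R = 1460 Ω
  R2: Z = R = 200 Ω
  L: Z = jωL = j·4448·0.0384 = 0 + j170.8 Ω
Step 3 — Parallel branch: R2 || L = 1/(1/R2 + 1/L) = 84.36 + j98.77 Ω.
Step 4 — Series with R1: Z_total = R1 + (R2 || L) = 1544 + j98.77 Ω = 1548∠3.7° Ω.

Z = 1544 + j98.77 Ω = 1548∠3.7° Ω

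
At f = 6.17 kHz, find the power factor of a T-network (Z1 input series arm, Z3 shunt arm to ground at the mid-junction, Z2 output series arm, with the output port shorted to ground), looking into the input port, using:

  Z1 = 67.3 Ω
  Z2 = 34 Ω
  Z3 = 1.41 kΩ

Step 1 — Angular frequency: ω = 2π·f = 2π·6170 = 3.877e+04 rad/s.
Step 2 — Component impedances:
  Z1: Z = R = 67.3 Ω
  Z2: Z = R = 34 Ω
  Z3: Z = R = 1410 Ω
Step 3 — With the output port shorted to ground, the output series arm Z2 runs from the junction to ground; the shunt arm Z3 also runs from the junction to ground. They appear in parallel: Z3 || Z2 = 33.2 Ω.
Step 4 — Series with input arm Z1: Z_in = Z1 + (Z3 || Z2) = 100.5 Ω = 100.5∠0.0° Ω.
Step 5 — Power factor: PF = cos(φ) = Re(Z)/|Z| = 100.5/100.5 = 1.
Step 6 — Type: Im(Z) = 0 ⇒ unity (phase φ = 0.0°).

PF = 1 (unity, φ = 0.0°)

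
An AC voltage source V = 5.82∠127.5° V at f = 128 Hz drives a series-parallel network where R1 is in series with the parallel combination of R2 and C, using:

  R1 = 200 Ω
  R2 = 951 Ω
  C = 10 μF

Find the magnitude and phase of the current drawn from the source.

Step 1 — Angular frequency: ω = 2π·f = 2π·128 = 804.2 rad/s.
Step 2 — Component impedances:
  R1: Z = R = 200 Ω
  R2: Z = R = 951 Ω
  C: Z = 1/(jωC) = -j/(ω·C) = 0 - j124.3 Ω
Step 3 — Parallel branch: R2 || C = 1/(1/R2 + 1/C) = 15.98 - j122.2 Ω.
Step 4 — Series with R1: Z_total = R1 + (R2 || C) = 216 - j122.2 Ω = 248.2∠-29.5° Ω.
Step 5 — Source phasor: V = 5.82∠127.5° V = -3.543 + j4.617 V.
Step 6 — Ohm's law: I = V / Z_total = (-3.543 + j4.617) / (216 - j122.2) = -0.02159 + j0.009159 A.
Step 7 — Convert to polar: |I| = 0.02345 A, ∠I = 157.0°.

I = 0.02345∠157.0° A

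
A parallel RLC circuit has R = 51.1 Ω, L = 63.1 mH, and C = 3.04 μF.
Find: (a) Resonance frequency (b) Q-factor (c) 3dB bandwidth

Step 1 — Resonance: ω₀ = 1/√(LC) = 1/√(0.0631·3.04e-06) = 2283 rad/s.
Step 2 — f₀ = ω₀/(2π) = 363.4 Hz.
Step 3 — Parallel Q: Q = R/(ω₀L) = 51.1/(2283·0.0631) = 0.3547.
Step 4 — Bandwidth: Δω = ω₀/Q = 6437 rad/s; BW = Δω/(2π) = 1025 Hz.

(a) f₀ = 363.4 Hz  (b) Q = 0.3547  (c) BW = 1025 Hz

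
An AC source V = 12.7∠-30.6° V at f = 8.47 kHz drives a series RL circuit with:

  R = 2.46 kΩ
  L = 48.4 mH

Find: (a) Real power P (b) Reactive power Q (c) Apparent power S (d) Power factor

Step 1 — Angular frequency: ω = 2π·f = 2π·8470 = 5.322e+04 rad/s.
Step 2 — Component impedances:
  R: Z = R = 2460 Ω
  L: Z = jωL = j·5.322e+04·0.0484 = 0 + j2576 Ω
Step 3 — Series combination: Z_total = R + L = 2460 + j2576 Ω = 3562∠46.3° Ω.
Step 4 — Source phasor: V = 12.7∠-30.6° V = 10.93 - j6.465 V.
Step 5 — Current: I = V / Z = 0.0008071 - j0.003473 A = 0.003566∠-76.9° A.
Step 6 — Complex power: S = V·I* = 0.03128 + j0.03275 VA.
Step 7 — Real power: P = Re(S) = 0.03128 W.
Step 8 — Reactive power: Q = Im(S) = 0.03275 VAR.
Step 9 — Apparent power: |S| = 0.04528 VA.
Step 10 — Power factor: PF = P/|S| = 0.6907 (lagging).

(a) P = 0.03128 W  (b) Q = 0.03275 VAR  (c) S = 0.04528 VA  (d) PF = 0.6907 (lagging)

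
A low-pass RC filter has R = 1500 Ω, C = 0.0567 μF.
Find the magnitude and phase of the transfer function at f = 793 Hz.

Step 1 — Angular frequency: ω = 2π·793 = 4983 rad/s.
Step 2 — Transfer function: H(jω) = 1/(1 + jωRC).
Step 3 — Denominator: 1 + jωRC = 1 + j·4983·1500·5.67e-08 = 1 + j0.4238.
Step 4 — H = 0.8478 - j0.3593.
Step 5 — Magnitude: |H| = 0.9207 (-0.7 dB); phase: φ = -23.0°.

|H| = 0.9207 (-0.7 dB), φ = -23.0°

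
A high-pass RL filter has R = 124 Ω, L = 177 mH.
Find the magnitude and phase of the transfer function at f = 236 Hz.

Step 1 — Angular frequency: ω = 2π·236 = 1483 rad/s.
Step 2 — Transfer function: H(jω) = jωL/(R + jωL).
Step 3 — Numerator jωL = j·262.5; denominator R + jωL = 124 + j262.5.
Step 4 — H = 0.8175 + j0.3862.
Step 5 — Magnitude: |H| = 0.9042 (-0.9 dB); phase: φ = 25.3°.

|H| = 0.9042 (-0.9 dB), φ = 25.3°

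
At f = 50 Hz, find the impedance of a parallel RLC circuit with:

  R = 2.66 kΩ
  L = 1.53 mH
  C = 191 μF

Step 1 — Angular frequency: ω = 2π·f = 2π·50 = 314.2 rad/s.
Step 2 — Component impedances:
  R: Z = R = 2660 Ω
  L: Z = jωL = j·314.2·0.00153 = 0 + j0.4807 Ω
  C: Z = 1/(jωC) = -j/(ω·C) = 0 - j16.67 Ω
Step 3 — Parallel combination: 1/Z_total = 1/R + 1/L + 1/C; Z_total = 9.209e-05 + j0.4949 Ω = 0.4949∠90.0° Ω.

Z = 9.209e-05 + j0.4949 Ω = 0.4949∠90.0° Ω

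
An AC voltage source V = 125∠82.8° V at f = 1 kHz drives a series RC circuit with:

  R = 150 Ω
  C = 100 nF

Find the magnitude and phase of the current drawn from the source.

Step 1 — Angular frequency: ω = 2π·f = 2π·1000 = 6283 rad/s.
Step 2 — Component impedances:
  R: Z = R = 150 Ω
  C: Z = 1/(jωC) = -j/(ω·C) = 0 - j1592 Ω
Step 3 — Series combination: Z_total = R + C = 150 - j1592 Ω = 1599∠-84.6° Ω.
Step 4 — Source phasor: V = 125∠82.8° V = 15.67 + j124 V.
Step 5 — Ohm's law: I = V / Z_total = (15.67 + j124) / (150 - j1592) = -0.07631 + j0.01704 A.
Step 6 — Convert to polar: |I| = 0.07819 A, ∠I = 167.4°.

I = 0.07819∠167.4° A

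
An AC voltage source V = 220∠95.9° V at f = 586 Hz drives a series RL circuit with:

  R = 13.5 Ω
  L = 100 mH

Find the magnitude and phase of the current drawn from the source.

Step 1 — Angular frequency: ω = 2π·f = 2π·586 = 3682 rad/s.
Step 2 — Component impedances:
  R: Z = R = 13.5 Ω
  L: Z = jωL = j·3682·0.1 = 0 + j368.2 Ω
Step 3 — Series combination: Z_total = R + L = 13.5 + j368.2 Ω = 368.4∠87.9° Ω.
Step 4 — Source phasor: V = 220∠95.9° V = -22.61 + j218.8 V.
Step 5 — Ohm's law: I = V / Z_total = (-22.61 + j218.8) / (13.5 + j368.2) = 0.5913 + j0.0831 A.
Step 6 — Convert to polar: |I| = 0.5971 A, ∠I = 8.0°.

I = 0.5971∠8.0° A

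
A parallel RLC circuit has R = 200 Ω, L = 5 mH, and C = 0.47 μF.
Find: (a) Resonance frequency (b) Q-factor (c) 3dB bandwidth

Step 1 — Resonance: ω₀ = 1/√(LC) = 1/√(0.005·4.7e-07) = 2.063e+04 rad/s.
Step 2 — f₀ = ω₀/(2π) = 3283 Hz.
Step 3 — Parallel Q: Q = R/(ω₀L) = 200/(2.063e+04·0.005) = 1.939.
Step 4 — Bandwidth: Δω = ω₀/Q = 1.064e+04 rad/s; BW = Δω/(2π) = 1693 Hz.

(a) f₀ = 3283 Hz  (b) Q = 1.939  (c) BW = 1693 Hz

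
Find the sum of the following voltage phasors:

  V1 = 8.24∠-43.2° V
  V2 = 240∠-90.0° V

Step 1 — Convert each phasor to rectangular form:
  V1 = 8.24·(cos(-43.2°) + j·sin(-43.2°)) = 6.007 - j5.641 V
  V2 = 240·(cos(-90.0°) + j·sin(-90.0°)) = 0 - j240 V
Step 2 — Sum components: V_total = 6.007 - j245.6 V.
Step 3 — Convert to polar: |V_total| = 245.7 V, ∠V_total = -88.6°.

V_total = 245.7∠-88.6° V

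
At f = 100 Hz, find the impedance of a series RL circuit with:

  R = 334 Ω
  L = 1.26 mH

Step 1 — Angular frequency: ω = 2π·f = 2π·100 = 628.3 rad/s.
Step 2 — Component impedances:
  R: Z = R = 334 Ω
  L: Z = jωL = j·628.3·0.00126 = 0 + j0.7917 Ω
Step 3 — Series combination: Z_total = R + L = 334 + j0.7917 Ω = 334∠0.1° Ω.

Z = 334 + j0.7917 Ω = 334∠0.1° Ω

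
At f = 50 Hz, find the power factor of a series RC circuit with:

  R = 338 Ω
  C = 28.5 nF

Step 1 — Angular frequency: ω = 2π·f = 2π·50 = 314.2 rad/s.
Step 2 — Component impedances:
  R: Z = R = 338 Ω
  C: Z = 1/(jωC) = -j/(ω·C) = 0 - j1.117e+05 Ω
Step 3 — Series combination: Z_total = R + C = 338 - j1.117e+05 Ω = 1.117e+05∠-89.8° Ω.
Step 4 — Power factor: PF = cos(φ) = Re(Z)/|Z| = 338/1.117e+05 = 0.003026.
Step 5 — Type: Im(Z) = -1.117e+05 ⇒ leading (phase φ = -89.8°).

PF = 0.003026 (leading, φ = -89.8°)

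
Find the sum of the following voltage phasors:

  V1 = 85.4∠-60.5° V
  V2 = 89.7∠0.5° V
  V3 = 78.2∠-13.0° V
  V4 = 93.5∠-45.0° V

Step 1 — Convert each phasor to rectangular form:
  V1 = 85.4·(cos(-60.5°) + j·sin(-60.5°)) = 42.05 - j74.33 V
  V2 = 89.7·(cos(0.5°) + j·sin(0.5°)) = 89.7 + j0.7828 V
  V3 = 78.2·(cos(-13.0°) + j·sin(-13.0°)) = 76.2 - j17.59 V
  V4 = 93.5·(cos(-45.0°) + j·sin(-45.0°)) = 66.11 - j66.11 V
Step 2 — Sum components: V_total = 274.1 - j157.3 V.
Step 3 — Convert to polar: |V_total| = 316 V, ∠V_total = -29.8°.

V_total = 316∠-29.8° V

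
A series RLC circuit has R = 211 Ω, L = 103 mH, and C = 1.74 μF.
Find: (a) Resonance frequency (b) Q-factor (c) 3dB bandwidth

Step 1 — Resonance condition Im(Z)=0 gives ω₀ = 1/√(LC).
Step 2 — ω₀ = 1/√(0.103·1.74e-06) = 2362 rad/s.
Step 3 — f₀ = ω₀/(2π) = 375.9 Hz.
Step 4 — Series Q: Q = ω₀L/R = 2362·0.103/211 = 1.153.
Step 5 — 3dB bandwidth: Δω = ω₀/Q = 2049 rad/s; BW = Δω/(2π) = 326 Hz.

(a) f₀ = 375.9 Hz  (b) Q = 1.153  (c) BW = 326 Hz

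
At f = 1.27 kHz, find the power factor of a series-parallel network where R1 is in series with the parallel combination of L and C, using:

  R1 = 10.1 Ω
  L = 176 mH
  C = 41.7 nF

Step 1 — Angular frequency: ω = 2π·f = 2π·1270 = 7980 rad/s.
Step 2 — Component impedances:
  R1: Z = R = 10.1 Ω
  L: Z = jωL = j·7980·0.176 = 0 + j1404 Ω
  C: Z = 1/(jωC) = -j/(ω·C) = 0 - j3005 Ω
Step 3 — Parallel branch: L || C = 1/(1/L + 1/C) = 0 + j2637 Ω.
Step 4 — Series with R1: Z_total = R1 + (L || C) = 10.1 + j2637 Ω = 2637∠89.8° Ω.
Step 5 — Power factor: PF = cos(φ) = Re(Z)/|Z| = 10.1/2636.5 = 0.003831.
Step 6 — Type: Im(Z) = 2637 ⇒ lagging (phase φ = 89.8°).

PF = 0.003831 (lagging, φ = 89.8°)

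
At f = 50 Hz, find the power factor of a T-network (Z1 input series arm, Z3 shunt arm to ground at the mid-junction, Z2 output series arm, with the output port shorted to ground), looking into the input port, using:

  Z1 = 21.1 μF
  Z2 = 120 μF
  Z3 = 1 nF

Step 1 — Angular frequency: ω = 2π·f = 2π·50 = 314.2 rad/s.
Step 2 — Component impedances:
  Z1: Z = 1/(jωC) = -j/(ω·C) = 0 - j150.9 Ω
  Z2: Z = 1/(jωC) = -j/(ω·C) = 0 - j26.53 Ω
  Z3: Z = 1/(jωC) = -j/(ω·C) = 0 - j3.183e+06 Ω
Step 3 — With the output port shorted to ground, the output series arm Z2 runs from the junction to ground; the shunt arm Z3 also runs from the junction to ground. They appear in parallel: Z3 || Z2 = 0 - j26.53 Ω.
Step 4 — Series with input arm Z1: Z_in = Z1 + (Z3 || Z2) = 0 - j177.4 Ω = 177.4∠-90.0° Ω.
Step 5 — Power factor: PF = cos(φ) = Re(Z)/|Z| = 0/177.4 = 0.
Step 6 — Type: Im(Z) = -177.4 ⇒ leading (phase φ = -90.0°).

PF = 0 (leading, φ = -90.0°)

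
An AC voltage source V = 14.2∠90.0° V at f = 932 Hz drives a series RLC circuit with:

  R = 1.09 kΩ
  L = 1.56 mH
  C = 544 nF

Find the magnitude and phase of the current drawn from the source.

Step 1 — Angular frequency: ω = 2π·f = 2π·932 = 5856 rad/s.
Step 2 — Component impedances:
  R: Z = R = 1090 Ω
  L: Z = jωL = j·5856·0.00156 = 0 + j9.135 Ω
  C: Z = 1/(jωC) = -j/(ω·C) = 0 - j313.9 Ω
Step 3 — Series combination: Z_total = R + L + C = 1090 - j304.8 Ω = 1132∠-15.6° Ω.
Step 4 — Source phasor: V = 14.2∠90.0° V = 0 + j14.2 V.
Step 5 — Ohm's law: I = V / Z_total = (0 + j14.2) / (1090 - j304.8) = -0.003378 + j0.01208 A.
Step 6 — Convert to polar: |I| = 0.01255 A, ∠I = 105.6°.

I = 0.01255∠105.6° A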